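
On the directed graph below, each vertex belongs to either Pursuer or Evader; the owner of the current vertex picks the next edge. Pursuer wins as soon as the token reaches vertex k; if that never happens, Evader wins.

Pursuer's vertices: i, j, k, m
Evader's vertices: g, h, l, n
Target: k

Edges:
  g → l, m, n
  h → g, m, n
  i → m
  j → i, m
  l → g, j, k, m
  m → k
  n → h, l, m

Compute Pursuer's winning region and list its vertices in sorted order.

A0 = {k}
A1: add {m} — m (Pursuer) has m→k.
A2: add {i, j} — i (Pursuer) has i→m; j (Pursuer) has j→m.
A3 = A2; e.g. g (Evader) can still go to l. Fixed point.
Pursuer's winning region = {i, j, k, m}.

i, j, k, m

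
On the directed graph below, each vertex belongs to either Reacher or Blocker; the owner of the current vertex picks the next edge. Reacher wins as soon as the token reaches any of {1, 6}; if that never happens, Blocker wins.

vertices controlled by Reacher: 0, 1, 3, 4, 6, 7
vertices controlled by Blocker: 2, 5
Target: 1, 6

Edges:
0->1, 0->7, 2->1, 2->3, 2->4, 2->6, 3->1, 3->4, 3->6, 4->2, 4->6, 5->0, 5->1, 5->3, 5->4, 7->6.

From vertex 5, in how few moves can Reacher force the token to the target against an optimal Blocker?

A0 = {1, 6}
A1: add {0, 3, 4, 7} — 0 (Reacher) has 0→1; 3 (Reacher) has 3→1; 4 (Reacher) has 4→6; 7 (Reacher) has 7→6.
A2: add {2, 5} — 2 (Blocker): all of {1, 3, 4, 6} already in; 5 (Blocker): all of {0, 1, 3, 4} already in.
A2 = all vertices. Fixed point.
5 enters the attractor at level 2, so Reacher can force the target in 2 moves from there.

2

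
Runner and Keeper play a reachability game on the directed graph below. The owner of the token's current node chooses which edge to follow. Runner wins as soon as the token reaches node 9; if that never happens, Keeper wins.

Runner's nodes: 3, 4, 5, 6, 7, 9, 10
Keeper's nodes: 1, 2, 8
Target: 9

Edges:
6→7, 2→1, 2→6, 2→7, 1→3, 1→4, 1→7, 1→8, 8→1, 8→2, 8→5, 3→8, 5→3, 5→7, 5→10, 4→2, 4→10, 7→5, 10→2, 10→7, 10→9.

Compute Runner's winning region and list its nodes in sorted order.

4, 5, 6, 7, 9, 10

A0 = {9}
A1: add {10} — 10 (Runner) has 10→9.
A2: add {4, 5} — 4 (Runner) has 4→10; 5 (Runner) has 5→10.
A3: add {7} — 7 (Runner) has 7→5.
A4: add {6} — 6 (Runner) has 6→7.
A5 = A4; e.g. 1 (Keeper) can still go to 3. Fixed point.
Runner's winning region = {4, 5, 6, 7, 9, 10}.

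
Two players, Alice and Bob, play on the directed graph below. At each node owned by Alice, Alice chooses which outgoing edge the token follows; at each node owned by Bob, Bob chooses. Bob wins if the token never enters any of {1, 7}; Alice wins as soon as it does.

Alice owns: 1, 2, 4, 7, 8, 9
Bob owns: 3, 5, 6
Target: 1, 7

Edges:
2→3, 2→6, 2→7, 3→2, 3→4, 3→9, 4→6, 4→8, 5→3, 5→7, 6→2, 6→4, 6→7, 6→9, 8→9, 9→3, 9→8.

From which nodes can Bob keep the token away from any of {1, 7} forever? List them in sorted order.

3, 4, 5, 6, 8, 9

A0 = {1, 7}
A1: add {2} — 2 (Alice) has 2→7.
A2 = A1; e.g. 3 (Bob) can still go to 4. Fixed point.
Alice's attractor = {1, 2, 7}; Bob avoids the target exactly from the complement.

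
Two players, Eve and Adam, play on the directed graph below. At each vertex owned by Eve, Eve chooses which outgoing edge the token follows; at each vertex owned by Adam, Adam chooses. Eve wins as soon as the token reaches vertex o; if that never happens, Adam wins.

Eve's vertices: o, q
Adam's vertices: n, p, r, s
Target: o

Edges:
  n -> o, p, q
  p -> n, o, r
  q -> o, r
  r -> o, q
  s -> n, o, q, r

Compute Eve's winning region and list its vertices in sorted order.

o, q, r

A0 = {o}
A1: add {q} — q (Eve) has q→o.
A2: add {r} — r (Adam): all of {o, q} already in.
A3 = A2; e.g. n (Adam) can still go to p. Fixed point.
Eve's winning region = {o, q, r}.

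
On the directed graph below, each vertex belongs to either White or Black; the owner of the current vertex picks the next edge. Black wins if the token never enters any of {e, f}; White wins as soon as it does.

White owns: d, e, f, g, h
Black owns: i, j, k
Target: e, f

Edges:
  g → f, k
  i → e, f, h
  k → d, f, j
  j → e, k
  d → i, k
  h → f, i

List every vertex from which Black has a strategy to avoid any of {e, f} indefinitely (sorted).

j, k

A0 = {e, f}
A1: add {g, h} — g (White) has g→f; h (White) has h→f.
A2: add {i} — i (Black): all of {e, f, h} already in.
A3: add {d} — d (White) has d→i.
A4 = A3; e.g. j (Black) can still go to k. Fixed point.
White's attractor = {d, e, f, g, h, i}; Black avoids the target exactly from the complement.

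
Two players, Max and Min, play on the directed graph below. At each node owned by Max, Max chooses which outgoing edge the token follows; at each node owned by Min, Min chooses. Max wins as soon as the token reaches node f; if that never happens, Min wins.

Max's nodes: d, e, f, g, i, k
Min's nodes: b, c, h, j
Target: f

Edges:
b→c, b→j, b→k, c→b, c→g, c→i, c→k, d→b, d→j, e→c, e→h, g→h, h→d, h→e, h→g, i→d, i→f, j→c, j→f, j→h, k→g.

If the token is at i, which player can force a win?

A0 = {f}
A1: add {i} — i (Max) has i→f.
A2 = A1; e.g. b (Min) can still go to c. Fixed point.
i ∈ A1, so Max can force the target.

Max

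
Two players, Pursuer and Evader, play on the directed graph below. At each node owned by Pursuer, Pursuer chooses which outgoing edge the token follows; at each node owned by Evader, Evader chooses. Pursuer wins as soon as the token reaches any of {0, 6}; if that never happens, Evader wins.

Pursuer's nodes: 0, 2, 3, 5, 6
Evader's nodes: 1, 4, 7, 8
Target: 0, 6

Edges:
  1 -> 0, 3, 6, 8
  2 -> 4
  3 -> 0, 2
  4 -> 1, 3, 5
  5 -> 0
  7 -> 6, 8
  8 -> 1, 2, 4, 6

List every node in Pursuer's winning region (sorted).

0, 3, 5, 6

A0 = {0, 6}
A1: add {3, 5} — 3 (Pursuer) has 3→0; 5 (Pursuer) has 5→0.
A2 = A1; e.g. 1 (Evader) can still go to 8. Fixed point.
Pursuer's winning region = {0, 3, 5, 6}.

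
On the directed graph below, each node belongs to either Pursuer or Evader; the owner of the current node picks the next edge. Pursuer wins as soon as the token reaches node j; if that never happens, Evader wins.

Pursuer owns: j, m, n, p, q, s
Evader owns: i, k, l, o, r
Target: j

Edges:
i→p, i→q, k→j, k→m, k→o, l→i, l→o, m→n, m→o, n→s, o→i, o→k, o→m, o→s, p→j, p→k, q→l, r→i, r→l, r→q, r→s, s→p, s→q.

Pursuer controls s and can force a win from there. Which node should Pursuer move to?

A0 = {j}
A1: add {p} — p (Pursuer) has p→j.
A2: add {s} — s (Pursuer) has s→p.
A3: add {n} — n (Pursuer) has n→s.
A4: add {m} — m (Pursuer) has m→n.
A5 = A4; e.g. i (Evader) can still go to q. Fixed point.
From s, successor p is in the attractor (rank 1); the other successor q is not.

p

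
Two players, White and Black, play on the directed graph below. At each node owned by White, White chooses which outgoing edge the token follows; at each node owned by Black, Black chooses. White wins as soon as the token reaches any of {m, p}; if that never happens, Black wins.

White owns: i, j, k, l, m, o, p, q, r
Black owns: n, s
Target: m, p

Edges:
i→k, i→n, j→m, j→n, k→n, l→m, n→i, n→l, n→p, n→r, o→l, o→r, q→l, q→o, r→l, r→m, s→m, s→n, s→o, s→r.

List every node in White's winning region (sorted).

j, l, m, o, p, q, r

A0 = {m, p}
A1: add {j, l, r} — j (White) has j→m; l (White) has l→m; r (White) has r→m.
A2: add {o, q} — o (White) has o→l; q (White) has q→l.
A3 = A2; e.g. i (White) has no edge into A2. Fixed point.
White's winning region = {j, l, m, o, p, q, r}.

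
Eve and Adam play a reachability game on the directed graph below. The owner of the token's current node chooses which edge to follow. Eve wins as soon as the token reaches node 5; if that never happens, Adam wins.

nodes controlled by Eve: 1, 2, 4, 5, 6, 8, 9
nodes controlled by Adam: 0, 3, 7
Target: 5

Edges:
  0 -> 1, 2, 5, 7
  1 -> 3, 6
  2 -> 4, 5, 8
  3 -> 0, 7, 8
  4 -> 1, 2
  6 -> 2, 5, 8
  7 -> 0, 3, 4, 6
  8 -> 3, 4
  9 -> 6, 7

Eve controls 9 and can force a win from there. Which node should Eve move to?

6

A0 = {5}
A1: add {2, 6} — 2 (Eve) has 2→5; 6 (Eve) has 6→5.
A2: add {1, 4, 9} — 1 (Eve) has 1→6; 4 (Eve) has 4→2; 9 (Eve) has 9→6.
A3: add {8} — 8 (Eve) has 8→4.
A4 = A3; e.g. 0 (Adam) can still go to 7. Fixed point.
From 9, successor 6 is in the attractor (rank 1); the other successor 7 is not.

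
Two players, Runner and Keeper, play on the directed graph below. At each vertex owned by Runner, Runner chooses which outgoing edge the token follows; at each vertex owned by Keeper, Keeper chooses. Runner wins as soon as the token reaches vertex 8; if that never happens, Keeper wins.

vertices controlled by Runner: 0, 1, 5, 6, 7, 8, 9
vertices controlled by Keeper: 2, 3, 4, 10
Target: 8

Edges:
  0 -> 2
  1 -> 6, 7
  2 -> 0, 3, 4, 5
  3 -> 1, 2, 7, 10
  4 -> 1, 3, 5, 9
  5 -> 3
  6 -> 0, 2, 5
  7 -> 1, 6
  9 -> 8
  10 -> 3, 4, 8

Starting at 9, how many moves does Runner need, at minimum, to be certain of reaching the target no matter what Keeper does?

1

A0 = {8}
A1: add {9} — 9 (Runner) has 9→8.
A2 = A1; e.g. 0 (Runner) has no edge into A1. Fixed point.
9 enters the attractor at level 1, so Runner can force the target in 1 move from there.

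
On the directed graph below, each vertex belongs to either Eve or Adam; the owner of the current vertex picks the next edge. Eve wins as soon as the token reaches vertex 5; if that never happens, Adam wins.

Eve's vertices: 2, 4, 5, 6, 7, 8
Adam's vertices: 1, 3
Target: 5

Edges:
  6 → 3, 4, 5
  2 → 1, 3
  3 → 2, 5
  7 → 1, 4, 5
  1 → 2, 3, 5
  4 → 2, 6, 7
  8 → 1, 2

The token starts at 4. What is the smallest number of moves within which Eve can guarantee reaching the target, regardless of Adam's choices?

2

A0 = {5}
A1: add {6, 7} — 6 (Eve) has 6→5; 7 (Eve) has 7→5.
A2: add {4} — 4 (Eve) has 4→6.
A3 = A2; e.g. 1 (Adam) can still go to 2. Fixed point.
4 enters the attractor at level 2, so Eve can force the target in 2 moves from there.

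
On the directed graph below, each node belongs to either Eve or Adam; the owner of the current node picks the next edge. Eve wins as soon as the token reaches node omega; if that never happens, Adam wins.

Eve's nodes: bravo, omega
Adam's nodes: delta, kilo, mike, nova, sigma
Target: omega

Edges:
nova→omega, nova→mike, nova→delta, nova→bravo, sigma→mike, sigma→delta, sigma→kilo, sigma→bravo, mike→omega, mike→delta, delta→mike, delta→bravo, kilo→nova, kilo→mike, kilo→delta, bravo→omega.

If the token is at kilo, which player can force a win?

A0 = {omega}
A1: add {bravo} — bravo (Eve) has bravo→omega.
A2 = A1; e.g. nova (Adam) can still go to mike. Fixed point.
kilo never enters the attractor, so Adam can avoid the target forever.

Adam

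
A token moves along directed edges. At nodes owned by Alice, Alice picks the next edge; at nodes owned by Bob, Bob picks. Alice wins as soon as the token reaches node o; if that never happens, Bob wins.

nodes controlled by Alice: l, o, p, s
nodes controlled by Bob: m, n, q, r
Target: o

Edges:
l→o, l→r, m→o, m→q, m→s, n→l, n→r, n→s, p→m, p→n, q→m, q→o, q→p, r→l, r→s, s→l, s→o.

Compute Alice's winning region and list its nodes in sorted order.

l, n, o, p, r, s

A0 = {o}
A1: add {l, s} — l (Alice) has l→o; s (Alice) has s→o.
A2: add {r} — r (Bob): all of {l, s} already in.
A3: add {n} — n (Bob): all of {l, r, s} already in.
A4: add {p} — p (Alice) has p→n.
A5 = A4; e.g. m (Bob) can still go to q. Fixed point.
Alice's winning region = {l, n, o, p, r, s}.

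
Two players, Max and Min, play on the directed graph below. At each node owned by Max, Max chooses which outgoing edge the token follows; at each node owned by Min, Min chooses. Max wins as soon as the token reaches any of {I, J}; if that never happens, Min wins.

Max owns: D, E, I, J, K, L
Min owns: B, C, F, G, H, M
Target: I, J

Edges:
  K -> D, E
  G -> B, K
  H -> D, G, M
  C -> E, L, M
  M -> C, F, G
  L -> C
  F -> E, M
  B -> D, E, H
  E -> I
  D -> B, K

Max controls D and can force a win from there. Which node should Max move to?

A0 = {I, J}
A1: add {E} — E (Max) has E→I.
A2: add {K} — K (Max) has K→E.
A3: add {D} — D (Max) has D→K.
A4 = A3; e.g. B (Min) can still go to H. Fixed point.
From D, successor K is in the attractor (rank 2); the other successor B is not.

K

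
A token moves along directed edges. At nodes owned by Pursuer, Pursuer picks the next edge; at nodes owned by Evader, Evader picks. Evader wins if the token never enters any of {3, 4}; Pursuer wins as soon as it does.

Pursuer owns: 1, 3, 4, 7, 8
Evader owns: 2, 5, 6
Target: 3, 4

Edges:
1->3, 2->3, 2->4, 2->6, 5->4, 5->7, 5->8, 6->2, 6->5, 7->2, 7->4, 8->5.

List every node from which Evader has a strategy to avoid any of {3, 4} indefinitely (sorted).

A0 = {3, 4}
A1: add {1, 7} — 1 (Pursuer) has 1→3; 7 (Pursuer) has 7→4.
A2 = A1; e.g. 2 (Evader) can still go to 6. Fixed point.
Pursuer's attractor = {1, 3, 4, 7}; Evader avoids the target exactly from the complement.

2, 5, 6, 8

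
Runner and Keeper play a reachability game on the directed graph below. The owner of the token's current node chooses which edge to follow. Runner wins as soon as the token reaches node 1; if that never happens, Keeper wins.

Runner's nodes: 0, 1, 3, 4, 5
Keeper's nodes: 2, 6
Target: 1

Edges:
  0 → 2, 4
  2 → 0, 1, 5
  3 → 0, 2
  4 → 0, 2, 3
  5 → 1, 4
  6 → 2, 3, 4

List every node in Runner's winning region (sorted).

A0 = {1}
A1: add {5} — 5 (Runner) has 5→1.
A2 = A1; e.g. 0 (Runner) has no edge into A1. Fixed point.
Runner's winning region = {1, 5}.

1, 5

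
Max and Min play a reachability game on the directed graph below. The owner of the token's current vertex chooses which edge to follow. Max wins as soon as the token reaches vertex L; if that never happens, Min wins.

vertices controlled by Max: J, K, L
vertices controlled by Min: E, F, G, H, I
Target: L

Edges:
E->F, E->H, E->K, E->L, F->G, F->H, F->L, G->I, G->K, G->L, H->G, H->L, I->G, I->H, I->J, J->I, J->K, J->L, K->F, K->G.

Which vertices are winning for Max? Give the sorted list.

A0 = {L}
A1: add {J} — J (Max) has J→L.
A2 = A1; e.g. E (Min) can still go to F. Fixed point.
Max's winning region = {J, L}.

J, L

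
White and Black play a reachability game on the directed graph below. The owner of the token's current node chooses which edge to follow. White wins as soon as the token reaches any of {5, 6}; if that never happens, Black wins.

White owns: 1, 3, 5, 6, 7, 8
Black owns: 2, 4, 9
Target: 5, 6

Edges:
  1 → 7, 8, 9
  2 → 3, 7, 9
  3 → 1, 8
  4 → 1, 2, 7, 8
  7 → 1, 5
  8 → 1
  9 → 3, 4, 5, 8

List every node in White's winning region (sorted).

A0 = {5, 6}
A1: add {7} — 7 (White) has 7→5.
A2: add {1} — 1 (White) has 1→7.
A3: add {3, 8} — 3 (White) has 3→1; 8 (White) has 8→1.
A4 = A3; e.g. 2 (Black) can still go to 9. Fixed point.
White's winning region = {1, 3, 5, 6, 7, 8}.

1, 3, 5, 6, 7, 8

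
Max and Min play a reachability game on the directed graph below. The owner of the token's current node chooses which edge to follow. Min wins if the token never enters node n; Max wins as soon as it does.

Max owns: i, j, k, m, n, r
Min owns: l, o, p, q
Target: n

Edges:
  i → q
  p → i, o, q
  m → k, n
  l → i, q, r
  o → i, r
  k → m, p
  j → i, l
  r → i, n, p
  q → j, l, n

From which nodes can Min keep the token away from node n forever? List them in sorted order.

i, j, l, o, p, q

A0 = {n}
A1: add {m, r} — m (Max) has m→n; r (Max) has r→n.
A2: add {k} — k (Max) has k→m.
A3 = A2; e.g. i (Max) has no edge into A2. Fixed point.
Max's attractor = {k, m, n, r}; Min avoids the target exactly from the complement.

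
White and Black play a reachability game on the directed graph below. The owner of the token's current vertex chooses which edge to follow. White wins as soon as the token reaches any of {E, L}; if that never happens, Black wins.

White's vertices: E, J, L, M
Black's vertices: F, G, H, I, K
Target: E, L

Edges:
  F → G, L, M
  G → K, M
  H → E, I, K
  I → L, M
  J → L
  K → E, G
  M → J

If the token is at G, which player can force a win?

A0 = {E, L}
A1: add {J} — J (White) has J→L.
A2: add {M} — M (White) has M→J.
A3: add {I} — I (Black): all of {L, M} already in.
A4 = A3; e.g. F (Black) can still go to G. Fixed point.
G never enters the attractor, so Black can avoid the target forever.

Black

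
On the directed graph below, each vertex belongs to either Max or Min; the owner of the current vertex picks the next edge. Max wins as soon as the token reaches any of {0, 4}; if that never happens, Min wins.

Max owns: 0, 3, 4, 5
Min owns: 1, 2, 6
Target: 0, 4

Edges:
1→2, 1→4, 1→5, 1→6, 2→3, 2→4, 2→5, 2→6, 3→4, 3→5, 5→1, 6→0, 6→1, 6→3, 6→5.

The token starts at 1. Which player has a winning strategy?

Min

A0 = {0, 4}
A1: add {3} — 3 (Max) has 3→4.
A2 = A1; e.g. 1 (Min) can still go to 2. Fixed point.
1 never enters the attractor, so Min can avoid the target forever.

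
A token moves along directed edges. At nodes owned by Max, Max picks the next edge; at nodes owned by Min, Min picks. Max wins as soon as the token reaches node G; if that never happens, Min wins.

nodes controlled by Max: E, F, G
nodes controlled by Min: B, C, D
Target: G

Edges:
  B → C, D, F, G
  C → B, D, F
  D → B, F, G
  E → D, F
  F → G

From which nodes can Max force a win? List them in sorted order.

A0 = {G}
A1: add {F} — F (Max) has F→G.
A2: add {E} — E (Max) has E→F.
A3 = A2; e.g. B (Min) can still go to C. Fixed point.
Max's winning region = {E, F, G}.

E, F, G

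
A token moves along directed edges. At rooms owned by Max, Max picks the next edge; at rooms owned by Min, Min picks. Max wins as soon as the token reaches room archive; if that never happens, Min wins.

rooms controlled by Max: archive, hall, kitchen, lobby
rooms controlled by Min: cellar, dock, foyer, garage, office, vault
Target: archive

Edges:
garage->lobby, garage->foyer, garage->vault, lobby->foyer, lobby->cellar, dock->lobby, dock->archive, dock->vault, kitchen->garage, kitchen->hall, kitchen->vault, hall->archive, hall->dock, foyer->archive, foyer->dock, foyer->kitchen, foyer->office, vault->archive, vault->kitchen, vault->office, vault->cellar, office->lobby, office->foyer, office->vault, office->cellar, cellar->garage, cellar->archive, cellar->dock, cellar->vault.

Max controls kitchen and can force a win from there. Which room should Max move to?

A0 = {archive}
A1: add {hall} — hall (Max) has hall→archive.
A2: add {kitchen} — kitchen (Max) has kitchen→hall.
A3 = A2; e.g. garage (Min) can still go to lobby. Fixed point.
From kitchen, successor hall is in the attractor (rank 1); the other successors garage, vault are not.

hall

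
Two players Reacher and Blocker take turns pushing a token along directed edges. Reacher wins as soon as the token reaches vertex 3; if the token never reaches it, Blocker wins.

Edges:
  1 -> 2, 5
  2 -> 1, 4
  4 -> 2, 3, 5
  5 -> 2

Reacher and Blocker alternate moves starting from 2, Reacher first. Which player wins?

Blocker

Track states (vertex, player-to-move).
A0 = {(3,Reacher), (3,Blocker)}
A1: add {(4,Reacher)}.
A2 = A1; e.g. (1,Reacher) stays out. (2,Reacher) never enters ⇒ Blocker avoids the target.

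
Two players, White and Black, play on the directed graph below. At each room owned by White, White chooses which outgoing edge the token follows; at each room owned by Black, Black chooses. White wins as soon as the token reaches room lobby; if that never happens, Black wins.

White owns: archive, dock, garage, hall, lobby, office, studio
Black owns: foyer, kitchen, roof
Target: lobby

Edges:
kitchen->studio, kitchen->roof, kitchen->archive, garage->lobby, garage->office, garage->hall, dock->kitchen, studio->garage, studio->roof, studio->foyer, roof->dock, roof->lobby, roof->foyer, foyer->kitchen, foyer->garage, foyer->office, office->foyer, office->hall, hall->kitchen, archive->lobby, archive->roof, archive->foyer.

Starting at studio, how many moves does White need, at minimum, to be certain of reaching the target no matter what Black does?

A0 = {lobby}
A1: add {archive, garage} — garage (White) has garage→lobby; archive (White) has archive→lobby.
A2: add {studio} — studio (White) has studio→garage.
A3 = A2; e.g. kitchen (Black) can still go to roof. Fixed point.
studio enters the attractor at level 2, so White can force the target in 2 moves from there.

2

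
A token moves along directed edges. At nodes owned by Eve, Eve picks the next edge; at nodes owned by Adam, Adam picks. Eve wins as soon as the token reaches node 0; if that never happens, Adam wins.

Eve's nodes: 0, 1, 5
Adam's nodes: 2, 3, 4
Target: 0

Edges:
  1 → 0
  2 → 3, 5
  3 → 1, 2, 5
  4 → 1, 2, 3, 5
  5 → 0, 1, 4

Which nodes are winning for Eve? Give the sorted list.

0, 1, 5

A0 = {0}
A1: add {1, 5} — 1 (Eve) has 1→0; 5 (Eve) has 5→0.
A2 = A1; e.g. 2 (Adam) can still go to 3. Fixed point.
Eve's winning region = {0, 1, 5}.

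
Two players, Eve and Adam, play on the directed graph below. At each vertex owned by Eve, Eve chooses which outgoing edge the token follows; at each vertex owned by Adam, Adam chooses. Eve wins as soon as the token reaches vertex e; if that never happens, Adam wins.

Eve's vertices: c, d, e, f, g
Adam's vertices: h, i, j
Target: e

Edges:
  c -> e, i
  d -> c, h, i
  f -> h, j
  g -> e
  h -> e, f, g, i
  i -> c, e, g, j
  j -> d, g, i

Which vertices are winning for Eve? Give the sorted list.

A0 = {e}
A1: add {c, g} — c (Eve) has c→e; g (Eve) has g→e.
A2: add {d} — d (Eve) has d→c.
A3 = A2; e.g. f (Eve) has no edge into A2. Fixed point.
Eve's winning region = {c, d, e, g}.

c, d, e, g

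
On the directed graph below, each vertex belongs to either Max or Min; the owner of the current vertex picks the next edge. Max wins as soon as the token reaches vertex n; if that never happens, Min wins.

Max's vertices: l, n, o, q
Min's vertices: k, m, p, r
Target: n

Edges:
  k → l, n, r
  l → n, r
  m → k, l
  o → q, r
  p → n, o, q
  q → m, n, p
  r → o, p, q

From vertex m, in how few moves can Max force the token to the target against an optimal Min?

A0 = {n}
A1: add {l, q} — l (Max) has l→n; q (Max) has q→n.
A2: add {o} — o (Max) has o→q.
A3: add {p} — p (Min): all of {n, o, q} already in.
A4: add {r} — r (Min): all of {o, p, q} already in.
A5: add {k} — k (Min): all of {l, n, r} already in.
A6: add {m} — m (Min): all of {k, l} already in.
A6 = all vertices. Fixed point.
m enters the attractor at level 6, so Max can force the target in 6 moves from there.

6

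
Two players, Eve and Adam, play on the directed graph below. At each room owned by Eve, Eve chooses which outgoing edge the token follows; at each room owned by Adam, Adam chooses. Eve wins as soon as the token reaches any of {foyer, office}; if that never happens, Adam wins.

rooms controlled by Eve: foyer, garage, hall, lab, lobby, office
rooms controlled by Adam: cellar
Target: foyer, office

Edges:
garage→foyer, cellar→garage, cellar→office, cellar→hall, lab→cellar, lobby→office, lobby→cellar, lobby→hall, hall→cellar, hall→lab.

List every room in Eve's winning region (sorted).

foyer, garage, lobby, office

A0 = {foyer, office}
A1: add {garage, lobby} — garage (Eve) has garage→foyer; lobby (Eve) has lobby→office.
A2 = A1; e.g. cellar (Adam) can still go to hall. Fixed point.
Eve's winning region = {foyer, garage, lobby, office}.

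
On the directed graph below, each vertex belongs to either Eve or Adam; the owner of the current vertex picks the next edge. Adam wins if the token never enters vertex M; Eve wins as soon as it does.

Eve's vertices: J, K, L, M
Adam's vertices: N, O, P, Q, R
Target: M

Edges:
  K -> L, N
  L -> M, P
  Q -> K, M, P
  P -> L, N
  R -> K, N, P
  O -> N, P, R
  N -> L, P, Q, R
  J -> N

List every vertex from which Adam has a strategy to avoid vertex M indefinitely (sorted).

A0 = {M}
A1: add {L} — L (Eve) has L→M.
A2: add {K} — K (Eve) has K→L.
A3 = A2; e.g. J (Eve) has no edge into A2. Fixed point.
Eve's attractor = {K, L, M}; Adam avoids the target exactly from the complement.

J, N, O, P, Q, R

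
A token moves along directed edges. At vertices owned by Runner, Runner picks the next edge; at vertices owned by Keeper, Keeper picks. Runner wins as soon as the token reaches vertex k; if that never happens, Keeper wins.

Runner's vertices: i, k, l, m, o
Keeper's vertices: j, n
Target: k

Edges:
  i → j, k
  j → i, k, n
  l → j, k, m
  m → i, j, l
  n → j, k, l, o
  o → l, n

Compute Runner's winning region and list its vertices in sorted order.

i, k, l, m, o

A0 = {k}
A1: add {i, l} — i (Runner) has i→k; l (Runner) has l→k.
A2: add {m, o} — m (Runner) has m→i; o (Runner) has o→l.
A3 = A2; e.g. j (Keeper) can still go to n. Fixed point.
Runner's winning region = {i, k, l, m, o}.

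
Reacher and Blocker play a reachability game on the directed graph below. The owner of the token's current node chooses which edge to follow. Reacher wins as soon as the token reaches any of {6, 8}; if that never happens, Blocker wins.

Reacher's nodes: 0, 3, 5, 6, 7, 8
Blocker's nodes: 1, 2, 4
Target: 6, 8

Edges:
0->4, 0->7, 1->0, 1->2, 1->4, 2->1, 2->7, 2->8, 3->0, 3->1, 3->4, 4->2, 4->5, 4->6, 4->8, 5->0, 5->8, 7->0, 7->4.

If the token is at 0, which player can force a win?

Blocker

A0 = {6, 8}
A1: add {5} — 5 (Reacher) has 5→8.
A2 = A1; e.g. 0 (Reacher) has no edge into A1. Fixed point.
0 never enters the attractor, so Blocker can avoid the target forever.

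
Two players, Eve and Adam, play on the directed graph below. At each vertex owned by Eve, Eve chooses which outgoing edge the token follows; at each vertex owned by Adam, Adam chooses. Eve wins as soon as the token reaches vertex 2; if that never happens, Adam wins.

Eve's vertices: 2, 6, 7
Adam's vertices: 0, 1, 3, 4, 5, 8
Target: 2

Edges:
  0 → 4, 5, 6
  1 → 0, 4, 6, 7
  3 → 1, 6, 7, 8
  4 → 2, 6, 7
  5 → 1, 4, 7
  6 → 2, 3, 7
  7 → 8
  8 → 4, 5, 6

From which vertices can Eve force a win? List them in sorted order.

2, 6

A0 = {2}
A1: add {6} — 6 (Eve) has 6→2.
A2 = A1; e.g. 0 (Adam) can still go to 4. Fixed point.
Eve's winning region = {2, 6}.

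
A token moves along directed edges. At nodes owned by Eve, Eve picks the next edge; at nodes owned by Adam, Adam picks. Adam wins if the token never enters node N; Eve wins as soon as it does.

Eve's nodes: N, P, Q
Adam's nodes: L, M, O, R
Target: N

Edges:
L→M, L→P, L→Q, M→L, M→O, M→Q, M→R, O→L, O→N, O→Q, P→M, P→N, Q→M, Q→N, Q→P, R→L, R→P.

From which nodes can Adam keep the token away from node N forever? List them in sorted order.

L, M, O, R

A0 = {N}
A1: add {P, Q} — P (Eve) has P→N; Q (Eve) has Q→N.
A2 = A1; e.g. L (Adam) can still go to M. Fixed point.
Eve's attractor = {N, P, Q}; Adam avoids the target exactly from the complement.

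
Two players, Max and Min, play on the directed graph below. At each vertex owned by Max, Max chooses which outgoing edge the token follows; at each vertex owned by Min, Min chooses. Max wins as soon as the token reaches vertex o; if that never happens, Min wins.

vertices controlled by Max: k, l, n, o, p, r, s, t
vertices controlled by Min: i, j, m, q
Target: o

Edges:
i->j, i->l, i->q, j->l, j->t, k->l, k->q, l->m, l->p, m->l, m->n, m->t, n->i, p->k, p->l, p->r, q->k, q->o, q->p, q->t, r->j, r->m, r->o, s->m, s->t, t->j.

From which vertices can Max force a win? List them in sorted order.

k, l, o, p, r

A0 = {o}
A1: add {r} — r (Max) has r→o.
A2: add {p} — p (Max) has p→r.
A3: add {l} — l (Max) has l→p.
A4: add {k} — k (Max) has k→l.
A5 = A4; e.g. i (Min) can still go to j. Fixed point.
Max's winning region = {k, l, o, p, r}.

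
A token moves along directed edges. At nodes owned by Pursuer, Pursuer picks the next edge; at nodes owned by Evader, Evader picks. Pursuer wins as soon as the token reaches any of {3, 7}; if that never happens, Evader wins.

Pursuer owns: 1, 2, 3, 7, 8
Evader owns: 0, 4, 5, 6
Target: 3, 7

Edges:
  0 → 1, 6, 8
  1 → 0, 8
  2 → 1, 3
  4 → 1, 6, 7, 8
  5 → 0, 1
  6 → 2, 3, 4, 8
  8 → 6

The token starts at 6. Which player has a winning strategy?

A0 = {3, 7}
A1: add {2} — 2 (Pursuer) has 2→3.
A2 = A1; e.g. 0 (Evader) can still go to 1. Fixed point.
6 never enters the attractor, so Evader can avoid the target forever.

Evader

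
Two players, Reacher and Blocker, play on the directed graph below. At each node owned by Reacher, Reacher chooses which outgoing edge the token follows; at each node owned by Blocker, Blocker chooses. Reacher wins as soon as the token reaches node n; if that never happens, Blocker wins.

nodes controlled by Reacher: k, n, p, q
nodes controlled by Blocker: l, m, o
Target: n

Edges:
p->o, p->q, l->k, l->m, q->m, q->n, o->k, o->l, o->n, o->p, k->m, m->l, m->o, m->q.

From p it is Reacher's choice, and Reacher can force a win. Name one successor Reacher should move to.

A0 = {n}
A1: add {q} — q (Reacher) has q→n.
A2: add {p} — p (Reacher) has p→q.
A3 = A2; e.g. k (Reacher) has no edge into A2. Fixed point.
From p, successor q is in the attractor (rank 1); the other successor o is not.

q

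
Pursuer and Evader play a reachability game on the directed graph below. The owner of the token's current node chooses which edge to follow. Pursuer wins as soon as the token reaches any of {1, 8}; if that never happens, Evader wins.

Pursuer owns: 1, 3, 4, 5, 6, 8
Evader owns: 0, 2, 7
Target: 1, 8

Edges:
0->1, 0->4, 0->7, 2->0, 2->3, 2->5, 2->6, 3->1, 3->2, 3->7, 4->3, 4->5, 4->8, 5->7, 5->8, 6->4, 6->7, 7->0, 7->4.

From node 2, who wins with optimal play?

A0 = {1, 8}
A1: add {3, 4, 5} — 3 (Pursuer) has 3→1; 4 (Pursuer) has 4→8; 5 (Pursuer) has 5→8.
A2: add {6} — 6 (Pursuer) has 6→4.
A3 = A2; e.g. 0 (Evader) can still go to 7. Fixed point.
2 never enters the attractor, so Evader can avoid the target forever.

Evader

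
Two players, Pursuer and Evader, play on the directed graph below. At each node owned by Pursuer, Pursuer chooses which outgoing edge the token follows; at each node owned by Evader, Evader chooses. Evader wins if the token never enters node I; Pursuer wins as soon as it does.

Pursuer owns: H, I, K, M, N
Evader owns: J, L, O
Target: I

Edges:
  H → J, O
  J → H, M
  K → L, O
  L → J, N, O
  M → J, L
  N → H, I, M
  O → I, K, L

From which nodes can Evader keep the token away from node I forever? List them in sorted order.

H, J, K, L, M, O

A0 = {I}
A1: add {N} — N (Pursuer) has N→I.
A2 = A1; e.g. H (Pursuer) has no edge into A1. Fixed point.
Pursuer's attractor = {I, N}; Evader avoids the target exactly from the complement.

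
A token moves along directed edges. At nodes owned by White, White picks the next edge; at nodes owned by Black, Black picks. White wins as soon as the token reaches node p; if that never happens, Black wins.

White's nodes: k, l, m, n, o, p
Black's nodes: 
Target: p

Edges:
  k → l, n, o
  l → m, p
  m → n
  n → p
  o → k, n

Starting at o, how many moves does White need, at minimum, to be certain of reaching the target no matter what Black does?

A0 = {p}
A1: add {l, n} — l (White) has l→p; n (White) has n→p.
A2: add {k, m, o} — k (White) has k→l; m (White) has m→n; o (White) has o→n.
A2 = all vertices. Fixed point.
o enters the attractor at level 2, so White can force the target in 2 moves from there.

2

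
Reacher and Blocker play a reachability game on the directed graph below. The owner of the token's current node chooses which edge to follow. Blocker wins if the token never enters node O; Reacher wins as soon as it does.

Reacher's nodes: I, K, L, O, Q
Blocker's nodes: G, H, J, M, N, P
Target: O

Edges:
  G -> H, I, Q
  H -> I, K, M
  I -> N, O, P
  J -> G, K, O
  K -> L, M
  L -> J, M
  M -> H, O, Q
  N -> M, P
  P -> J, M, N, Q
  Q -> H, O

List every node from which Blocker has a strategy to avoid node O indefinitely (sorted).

A0 = {O}
A1: add {I, Q} — I (Reacher) has I→O; Q (Reacher) has Q→O.
A2 = A1; e.g. G (Blocker) can still go to H. Fixed point.
Reacher's attractor = {I, O, Q}; Blocker avoids the target exactly from the complement.

G, H, J, K, L, M, N, P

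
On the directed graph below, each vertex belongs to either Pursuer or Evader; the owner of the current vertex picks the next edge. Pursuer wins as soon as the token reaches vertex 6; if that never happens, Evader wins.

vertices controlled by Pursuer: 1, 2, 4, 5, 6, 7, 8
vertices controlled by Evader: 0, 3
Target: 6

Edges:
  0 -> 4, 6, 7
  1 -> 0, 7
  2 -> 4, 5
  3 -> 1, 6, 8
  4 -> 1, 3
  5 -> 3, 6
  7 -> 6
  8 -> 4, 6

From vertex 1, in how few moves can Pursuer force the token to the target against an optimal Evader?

2

A0 = {6}
A1: add {5, 7, 8} — 5 (Pursuer) has 5→6; 7 (Pursuer) has 7→6; 8 (Pursuer) has 8→6.
A2: add {1, 2} — 1 (Pursuer) has 1→7; 2 (Pursuer) has 2→5.
1 enters the attractor at level 2, so Pursuer can force the target in 2 moves from there.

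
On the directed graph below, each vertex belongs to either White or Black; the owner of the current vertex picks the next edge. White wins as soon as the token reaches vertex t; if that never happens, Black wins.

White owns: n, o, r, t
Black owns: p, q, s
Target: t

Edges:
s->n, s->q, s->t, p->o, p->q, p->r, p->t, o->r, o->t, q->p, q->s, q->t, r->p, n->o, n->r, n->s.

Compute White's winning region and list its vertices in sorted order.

A0 = {t}
A1: add {o} — o (White) has o→t.
A2: add {n} — n (White) has n→o.
A3 = A2; e.g. p (Black) can still go to q. Fixed point.
White's winning region = {n, o, t}.

n, o, t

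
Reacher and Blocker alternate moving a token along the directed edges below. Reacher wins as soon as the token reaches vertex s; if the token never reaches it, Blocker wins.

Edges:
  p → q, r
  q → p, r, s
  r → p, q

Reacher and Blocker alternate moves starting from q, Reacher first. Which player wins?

Reacher

Track states (vertex, player-to-move).
A0 = {(s,Reacher), (s,Blocker)}
A1: add {(q,Reacher)}.
(q,Reacher) ∈ A1 ⇒ Reacher forces the target.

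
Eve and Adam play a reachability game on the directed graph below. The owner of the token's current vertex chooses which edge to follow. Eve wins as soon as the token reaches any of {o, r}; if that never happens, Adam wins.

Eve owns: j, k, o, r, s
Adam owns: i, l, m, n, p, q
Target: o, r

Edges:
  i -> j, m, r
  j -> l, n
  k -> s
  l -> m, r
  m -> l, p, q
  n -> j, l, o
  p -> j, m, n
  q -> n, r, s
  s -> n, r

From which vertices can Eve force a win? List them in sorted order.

A0 = {o, r}
A1: add {s} — s (Eve) has s→r.
A2: add {k} — k (Eve) has k→s.
A3 = A2; e.g. i (Adam) can still go to j. Fixed point.
Eve's winning region = {k, o, r, s}.

k, o, r, s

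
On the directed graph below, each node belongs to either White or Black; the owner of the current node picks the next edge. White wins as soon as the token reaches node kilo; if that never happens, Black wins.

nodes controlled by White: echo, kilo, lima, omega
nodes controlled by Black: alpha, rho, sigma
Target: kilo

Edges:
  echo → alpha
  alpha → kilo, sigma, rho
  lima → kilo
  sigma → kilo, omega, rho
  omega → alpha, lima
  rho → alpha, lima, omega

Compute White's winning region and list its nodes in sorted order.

kilo, lima, omega

A0 = {kilo}
A1: add {lima} — lima (White) has lima→kilo.
A2: add {omega} — omega (White) has omega→lima.
A3 = A2; e.g. echo (White) has no edge into A2. Fixed point.
White's winning region = {kilo, lima, omega}.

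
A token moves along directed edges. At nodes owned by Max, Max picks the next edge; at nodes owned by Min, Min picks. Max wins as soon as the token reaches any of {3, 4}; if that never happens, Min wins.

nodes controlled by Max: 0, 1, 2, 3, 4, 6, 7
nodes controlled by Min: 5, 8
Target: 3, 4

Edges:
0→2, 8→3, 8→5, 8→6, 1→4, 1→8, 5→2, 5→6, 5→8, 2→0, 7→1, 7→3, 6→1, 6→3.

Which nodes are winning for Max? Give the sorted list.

1, 3, 4, 6, 7

A0 = {3, 4}
A1: add {1, 6, 7} — 1 (Max) has 1→4; 6 (Max) has 6→3; 7 (Max) has 7→3.
A2 = A1; e.g. 0 (Max) has no edge into A1. Fixed point.
Max's winning region = {1, 3, 4, 6, 7}.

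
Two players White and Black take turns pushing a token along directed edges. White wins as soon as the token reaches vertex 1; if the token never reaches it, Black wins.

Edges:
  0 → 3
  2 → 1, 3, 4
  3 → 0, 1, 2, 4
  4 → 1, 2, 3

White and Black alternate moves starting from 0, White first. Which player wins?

Black

Track states (vertex, player-to-move).
A0 = {(1,White), (1,Black)}
A1: add {(2,White), (3,White), (4,White)}.
A2: add {(0,Black), (2,Black), (4,Black)}.
A3 = A2; e.g. (0,White) stays out. (0,White) never enters ⇒ Black avoids the target.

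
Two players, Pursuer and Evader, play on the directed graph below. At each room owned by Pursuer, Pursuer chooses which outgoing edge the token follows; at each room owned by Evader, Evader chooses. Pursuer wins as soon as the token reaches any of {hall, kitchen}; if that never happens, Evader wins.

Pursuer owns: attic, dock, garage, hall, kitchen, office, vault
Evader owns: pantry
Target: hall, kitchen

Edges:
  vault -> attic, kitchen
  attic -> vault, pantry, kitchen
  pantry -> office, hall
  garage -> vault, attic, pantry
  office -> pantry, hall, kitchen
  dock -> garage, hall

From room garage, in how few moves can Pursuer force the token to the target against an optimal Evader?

A0 = {hall, kitchen}
A1: add {attic, dock, office, vault} — vault (Pursuer) has vault→kitchen; attic (Pursuer) has attic→kitchen; office (Pursuer) has office→hall; dock (Pursuer) has dock→hall.
A2: add {garage, pantry} — pantry (Evader): all of {office, hall} already in; garage (Pursuer) has garage→vault.
A2 = all vertices. Fixed point.
garage enters the attractor at level 2, so Pursuer can force the target in 2 moves from there.

2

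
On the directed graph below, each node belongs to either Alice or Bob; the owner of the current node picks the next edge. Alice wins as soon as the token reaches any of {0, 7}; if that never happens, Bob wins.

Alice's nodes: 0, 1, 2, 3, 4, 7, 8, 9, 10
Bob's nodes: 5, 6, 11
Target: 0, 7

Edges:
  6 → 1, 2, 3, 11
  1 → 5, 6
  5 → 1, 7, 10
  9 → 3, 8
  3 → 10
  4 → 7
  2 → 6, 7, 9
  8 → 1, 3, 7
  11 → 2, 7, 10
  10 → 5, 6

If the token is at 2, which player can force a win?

Alice

A0 = {0, 7}
A1: add {2, 4, 8} — 2 (Alice) has 2→7; 4 (Alice) has 4→7; 8 (Alice) has 8→7.
2 ∈ A1, so Alice can force the target.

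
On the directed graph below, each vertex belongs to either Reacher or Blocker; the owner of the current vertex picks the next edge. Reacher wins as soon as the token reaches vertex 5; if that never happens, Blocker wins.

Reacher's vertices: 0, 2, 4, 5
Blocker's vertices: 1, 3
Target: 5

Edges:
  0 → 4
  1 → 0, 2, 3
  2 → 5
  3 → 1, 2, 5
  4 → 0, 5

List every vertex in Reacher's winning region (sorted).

0, 2, 4, 5

A0 = {5}
A1: add {2, 4} — 2 (Reacher) has 2→5; 4 (Reacher) has 4→5.
A2: add {0} — 0 (Reacher) has 0→4.
A3 = A2; e.g. 1 (Blocker) can still go to 3. Fixed point.
Reacher's winning region = {0, 2, 4, 5}.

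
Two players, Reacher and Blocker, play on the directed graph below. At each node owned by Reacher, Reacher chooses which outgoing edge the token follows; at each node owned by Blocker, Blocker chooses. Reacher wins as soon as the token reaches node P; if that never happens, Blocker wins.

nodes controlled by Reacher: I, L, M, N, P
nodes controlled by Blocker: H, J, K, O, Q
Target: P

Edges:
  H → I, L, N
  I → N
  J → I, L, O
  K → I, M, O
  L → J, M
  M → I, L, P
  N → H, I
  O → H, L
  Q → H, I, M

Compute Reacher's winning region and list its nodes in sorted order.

A0 = {P}
A1: add {M} — M (Reacher) has M→P.
A2: add {L} — L (Reacher) has L→M.
A3 = A2; e.g. H (Blocker) can still go to I. Fixed point.
Reacher's winning region = {L, M, P}.

L, M, P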